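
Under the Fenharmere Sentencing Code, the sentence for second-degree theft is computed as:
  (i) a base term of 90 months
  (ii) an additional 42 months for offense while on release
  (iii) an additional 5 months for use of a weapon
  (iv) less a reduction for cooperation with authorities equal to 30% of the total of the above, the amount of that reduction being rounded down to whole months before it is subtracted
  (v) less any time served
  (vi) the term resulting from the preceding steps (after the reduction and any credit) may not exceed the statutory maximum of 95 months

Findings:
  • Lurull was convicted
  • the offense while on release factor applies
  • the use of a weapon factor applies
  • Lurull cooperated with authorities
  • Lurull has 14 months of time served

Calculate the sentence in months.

Sentence: 82 months

Offense while on release enhancement: +42 months
Use of a weapon enhancement: +5 months
Adjusted term: 90 months + 42 months + 5 months = 137 months
Cooperation with authorities reduction: 30% of 137 months = 41 months (rounded down)
After reduction: 137 − 41 = 96 months
Less time served: 96 months − 14 months = 82 months
Cap at 95 months: 82 months is within the cap, no reduction.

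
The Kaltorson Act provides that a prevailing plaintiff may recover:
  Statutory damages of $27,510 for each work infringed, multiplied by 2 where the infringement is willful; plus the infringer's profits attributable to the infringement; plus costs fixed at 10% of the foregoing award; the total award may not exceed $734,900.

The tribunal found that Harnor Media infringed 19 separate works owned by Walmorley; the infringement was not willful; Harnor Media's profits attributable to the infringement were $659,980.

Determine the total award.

$734,900

Statutory damages: 19 × $27,510 = $522,690
Infringement not willful: no ×2 enhancement.
Combined award: $522,690 + $659,980 = $1,182,670
Costs: 10% of $1,182,670 = $118,267
Award plus costs: $1,182,670 + $118,267 = $1,300,937
Cap at $734,900: $1,300,937 exceeds the cap → $734,900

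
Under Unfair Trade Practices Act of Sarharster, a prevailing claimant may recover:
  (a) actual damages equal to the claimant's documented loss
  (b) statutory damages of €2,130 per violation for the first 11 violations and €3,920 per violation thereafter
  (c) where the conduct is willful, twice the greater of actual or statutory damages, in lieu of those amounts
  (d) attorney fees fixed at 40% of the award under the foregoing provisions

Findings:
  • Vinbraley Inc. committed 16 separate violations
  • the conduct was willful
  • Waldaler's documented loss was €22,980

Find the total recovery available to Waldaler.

First 11 violations: 11 × €2,130 = €23,430
Remaining violations: (16 − 11) × €3,920 = €19,600
Statutory damages: €23,430 + €19,600 = €43,030
Greater of actual damages (€22,980) or statutory damages (€43,030): €43,030
Doubled: 2 × €43,030 = €86,060
Attorney fees: 40% of €86,060 = €34,424
Total recovery: €86,060 + €34,424 = €120,484

€120,484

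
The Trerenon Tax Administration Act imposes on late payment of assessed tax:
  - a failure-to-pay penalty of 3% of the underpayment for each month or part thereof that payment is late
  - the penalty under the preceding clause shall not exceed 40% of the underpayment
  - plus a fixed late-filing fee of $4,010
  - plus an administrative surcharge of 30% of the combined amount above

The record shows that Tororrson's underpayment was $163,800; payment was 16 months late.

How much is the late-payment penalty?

Accrued rate: 3% × 16 = 48%, capped at 40% → 40%
Failure-to-pay penalty: 40% of $163,800 = $65,520
Penalty before surcharge: $65,520 + $4,010 = $69,530
Administrative surcharge: 30% of $69,530 = $20,859
Total penalty: $69,530 + $20,859 = $90,389

$90,389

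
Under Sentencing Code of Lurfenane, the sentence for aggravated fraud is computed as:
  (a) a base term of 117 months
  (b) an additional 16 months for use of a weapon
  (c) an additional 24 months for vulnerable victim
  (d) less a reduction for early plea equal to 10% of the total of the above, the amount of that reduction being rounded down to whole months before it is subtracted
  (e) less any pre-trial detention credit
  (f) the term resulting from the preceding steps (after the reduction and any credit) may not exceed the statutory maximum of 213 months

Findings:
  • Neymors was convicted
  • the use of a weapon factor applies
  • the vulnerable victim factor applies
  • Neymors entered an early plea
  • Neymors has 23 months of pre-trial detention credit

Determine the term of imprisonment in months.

Use of a weapon enhancement: +16 months
Vulnerable victim enhancement: +24 months
Adjusted term: 117 months + 16 months + 24 months = 157 months
Early plea reduction: 10% of 157 months = 15 months (rounded down)
After reduction: 157 − 15 = 142 months
Less pre-trial detention credit: 142 months − 23 months = 119 months
Cap at 213 months: 119 months is within the cap, no reduction.

Sentence: 119 months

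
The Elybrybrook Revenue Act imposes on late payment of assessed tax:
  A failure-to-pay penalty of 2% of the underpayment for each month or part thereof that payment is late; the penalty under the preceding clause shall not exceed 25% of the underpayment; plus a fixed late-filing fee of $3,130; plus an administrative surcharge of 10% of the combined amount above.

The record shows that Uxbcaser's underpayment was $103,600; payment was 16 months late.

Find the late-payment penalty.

Accrued rate: 2% × 16 = 32%, capped at 25% → 25%
Failure-to-pay penalty: 25% of $103,600 = $25,900
Penalty before surcharge: $25,900 + $3,130 = $29,030
Administrative surcharge: 10% of $29,030 = $2,903
Total penalty: $29,030 + $2,903 = $31,933

$31,933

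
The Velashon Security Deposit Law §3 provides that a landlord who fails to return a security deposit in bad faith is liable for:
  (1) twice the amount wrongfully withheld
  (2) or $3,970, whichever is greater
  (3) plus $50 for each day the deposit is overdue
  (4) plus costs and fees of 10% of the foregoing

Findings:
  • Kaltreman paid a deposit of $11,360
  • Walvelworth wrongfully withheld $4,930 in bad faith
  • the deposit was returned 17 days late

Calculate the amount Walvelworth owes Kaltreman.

Doubled: 2 × $4,930 = $9,860
Minimum $3,970: $9,860 meets the minimum, no increase.
Late-return penalty: 17 × $50 = $850
Damages plus late penalty: $9,860 + $850 = $10,710
Costs and fees: 10% of $10,710 = $1,071
Total recovery: $10,710 + $1,071 = $11,781

$11,781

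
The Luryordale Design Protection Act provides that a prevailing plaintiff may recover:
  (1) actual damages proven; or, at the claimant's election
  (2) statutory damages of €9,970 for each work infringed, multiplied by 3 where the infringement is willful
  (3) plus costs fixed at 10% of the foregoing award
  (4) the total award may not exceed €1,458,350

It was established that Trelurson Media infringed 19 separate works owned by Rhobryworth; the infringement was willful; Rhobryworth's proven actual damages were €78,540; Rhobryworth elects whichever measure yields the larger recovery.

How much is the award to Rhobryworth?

Statutory damages: 19 × €9,970 = €189,430
Trebled: 3 × €189,430 = €568,290
Greater of actual damages (€78,540) or enhanced statutory damages (€568,290): €568,290
Costs: 10% of €568,290 = €56,829
Award plus costs: €568,290 + €56,829 = €625,119
Cap at €1,458,350: €625,119 is within the cap, no reduction.

€625,119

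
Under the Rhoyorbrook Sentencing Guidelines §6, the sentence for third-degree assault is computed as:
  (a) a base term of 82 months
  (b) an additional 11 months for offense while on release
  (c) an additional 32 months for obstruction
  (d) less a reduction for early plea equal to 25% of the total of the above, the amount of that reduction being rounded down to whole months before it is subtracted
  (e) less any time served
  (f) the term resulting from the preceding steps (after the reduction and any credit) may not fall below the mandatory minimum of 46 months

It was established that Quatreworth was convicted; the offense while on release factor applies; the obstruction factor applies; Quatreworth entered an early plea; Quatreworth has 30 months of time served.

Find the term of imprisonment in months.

64 months

Offense while on release enhancement: +11 months
Obstruction enhancement: +32 months
Adjusted term: 82 months + 11 months + 32 months = 125 months
Early plea reduction: 25% of 125 months = 31 months (rounded down)
After reduction: 125 − 31 = 94 months
Less time served: 94 months − 30 months = 64 months
Minimum 46 months: 64 months meets the minimum, no increase.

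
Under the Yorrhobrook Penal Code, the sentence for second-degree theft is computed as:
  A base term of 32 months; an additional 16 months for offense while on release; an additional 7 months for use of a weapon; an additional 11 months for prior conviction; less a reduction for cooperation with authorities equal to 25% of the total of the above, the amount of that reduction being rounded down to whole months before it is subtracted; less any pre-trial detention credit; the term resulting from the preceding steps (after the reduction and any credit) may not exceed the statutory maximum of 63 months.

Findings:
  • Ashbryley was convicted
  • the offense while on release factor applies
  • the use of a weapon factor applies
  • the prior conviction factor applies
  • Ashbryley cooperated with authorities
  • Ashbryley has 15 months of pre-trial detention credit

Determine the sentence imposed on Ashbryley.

Offense while on release enhancement: +16 months
Use of a weapon enhancement: +7 months
Prior conviction enhancement: +11 months
Adjusted term: 32 months + 16 months + 7 months + 11 months = 66 months
Cooperation with authorities reduction: 25% of 66 months = 16 months (rounded down)
After reduction: 66 − 16 = 50 months
Less pre-trial detention credit: 50 months − 15 months = 35 months
Cap at 63 months: 35 months is within the cap, no reduction.

35 months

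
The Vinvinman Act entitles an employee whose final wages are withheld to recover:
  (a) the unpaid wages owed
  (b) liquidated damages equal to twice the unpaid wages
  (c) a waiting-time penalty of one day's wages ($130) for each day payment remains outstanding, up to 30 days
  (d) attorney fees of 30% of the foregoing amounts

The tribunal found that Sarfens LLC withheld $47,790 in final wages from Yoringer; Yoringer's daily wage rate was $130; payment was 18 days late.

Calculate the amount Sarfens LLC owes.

Doubled: 2 × $47,790 = $95,580
Penalty days: min(18, 30) = 18
Waiting-time penalty: 18 × $130 = $2,340
Subtotal: $47,790 + $95,580 + $2,340 = $145,710
Attorney fees: 30% of $145,710 = $43,713
Total award: $145,710 + $43,713 = $189,423

$189,423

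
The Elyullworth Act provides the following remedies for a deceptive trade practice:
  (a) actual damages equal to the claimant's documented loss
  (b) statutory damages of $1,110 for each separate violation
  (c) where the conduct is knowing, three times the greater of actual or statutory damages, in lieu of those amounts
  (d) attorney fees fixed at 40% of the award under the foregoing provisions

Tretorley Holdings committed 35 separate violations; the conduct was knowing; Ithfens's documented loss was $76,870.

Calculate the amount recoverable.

Statutory damages: 35 × $1,110 = $38,850
Greater of actual damages ($76,870) or statutory damages ($38,850): $76,870
Trebled: 3 × $76,870 = $230,610
Attorney fees: 40% of $230,610 = $92,244
Total recovery: $230,610 + $92,244 = $322,854

$322,854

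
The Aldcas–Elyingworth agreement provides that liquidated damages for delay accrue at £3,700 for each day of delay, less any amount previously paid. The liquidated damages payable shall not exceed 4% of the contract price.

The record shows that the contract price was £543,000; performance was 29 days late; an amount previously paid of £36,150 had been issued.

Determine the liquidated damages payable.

£21,720

Per-day damages: 29 × £3,700 = £107,300
Less amount previously paid: £107,300 − £36,150 = £71,150
Cap: 4% of £543,000 = £21,720
Cap at £21,720: £71,150 exceeds the cap → £21,720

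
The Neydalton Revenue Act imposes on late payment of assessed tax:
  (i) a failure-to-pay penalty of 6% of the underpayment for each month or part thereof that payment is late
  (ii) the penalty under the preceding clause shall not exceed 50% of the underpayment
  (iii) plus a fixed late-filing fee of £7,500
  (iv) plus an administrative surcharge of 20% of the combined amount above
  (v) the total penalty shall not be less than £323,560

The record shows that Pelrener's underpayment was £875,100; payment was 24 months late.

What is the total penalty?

£534,060

Accrued rate: 6% × 24 = 144%, capped at 50% → 50%
Failure-to-pay penalty: 50% of £875,100 = £437,550
Penalty before surcharge: £437,550 + £7,500 = £445,050
Administrative surcharge: 20% of £445,050 = £89,010
Total penalty: £445,050 + £89,010 = £534,060
Minimum £323,560: £534,060 meets the minimum, no increase.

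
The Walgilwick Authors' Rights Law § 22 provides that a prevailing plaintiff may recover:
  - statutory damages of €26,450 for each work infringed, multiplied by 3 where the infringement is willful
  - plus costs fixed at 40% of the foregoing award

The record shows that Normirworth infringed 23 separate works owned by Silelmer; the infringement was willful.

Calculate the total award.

€2,555,070

Statutory damages: 23 × €26,450 = €608,350
Trebled: 3 × €608,350 = €1,825,050
Costs: 40% of €1,825,050 = €730,020
Award plus costs: €1,825,050 + €730,020 = €2,555,070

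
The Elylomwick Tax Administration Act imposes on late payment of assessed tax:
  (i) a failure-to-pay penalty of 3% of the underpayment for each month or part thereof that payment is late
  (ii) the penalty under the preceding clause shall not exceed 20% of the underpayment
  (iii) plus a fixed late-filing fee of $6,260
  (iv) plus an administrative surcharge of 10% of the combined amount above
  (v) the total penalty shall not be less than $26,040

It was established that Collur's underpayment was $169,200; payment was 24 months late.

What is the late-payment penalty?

Accrued rate: 3% × 24 = 72%, capped at 20% → 20%
Failure-to-pay penalty: 20% of $169,200 = $33,840
Penalty before surcharge: $33,840 + $6,260 = $40,100
Administrative surcharge: 10% of $40,100 = $4,010
Total penalty: $40,100 + $4,010 = $44,110
Minimum $26,040: $44,110 meets the minimum, no increase.

$44,110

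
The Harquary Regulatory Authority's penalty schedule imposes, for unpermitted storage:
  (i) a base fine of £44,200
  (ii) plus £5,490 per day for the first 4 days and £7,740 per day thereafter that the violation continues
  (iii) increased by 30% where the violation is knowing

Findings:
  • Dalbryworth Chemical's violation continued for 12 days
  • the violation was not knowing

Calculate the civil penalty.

£128,080

First 4 days: 4 × £5,490 = £21,960
Remaining days: (12 − 4) × £7,740 = £61,920
Per-day component: £21,960 + £61,920 = £83,880
Base plus per-day: £44,200 + £83,880 = £128,080
The violation was not knowing: no 30% increase.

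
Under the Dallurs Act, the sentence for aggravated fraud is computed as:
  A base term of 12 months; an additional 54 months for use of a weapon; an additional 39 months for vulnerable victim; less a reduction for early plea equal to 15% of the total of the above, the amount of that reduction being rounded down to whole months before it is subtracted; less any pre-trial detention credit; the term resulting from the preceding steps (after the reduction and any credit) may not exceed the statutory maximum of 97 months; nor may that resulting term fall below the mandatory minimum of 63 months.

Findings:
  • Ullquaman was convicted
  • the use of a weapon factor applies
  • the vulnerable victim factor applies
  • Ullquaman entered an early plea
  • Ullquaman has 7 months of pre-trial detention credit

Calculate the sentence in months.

Sentence: 83 months

Use of a weapon enhancement: +54 months
Vulnerable victim enhancement: +39 months
Adjusted term: 12 months + 54 months + 39 months = 105 months
Early plea reduction: 15% of 105 months = 15 months (rounded down)
After reduction: 105 − 15 = 90 months
Less pre-trial detention credit: 90 months − 7 months = 83 months
Cap at 97 months: 83 months is within the cap, no reduction.
Minimum 63 months: 83 months meets the minimum, no increase.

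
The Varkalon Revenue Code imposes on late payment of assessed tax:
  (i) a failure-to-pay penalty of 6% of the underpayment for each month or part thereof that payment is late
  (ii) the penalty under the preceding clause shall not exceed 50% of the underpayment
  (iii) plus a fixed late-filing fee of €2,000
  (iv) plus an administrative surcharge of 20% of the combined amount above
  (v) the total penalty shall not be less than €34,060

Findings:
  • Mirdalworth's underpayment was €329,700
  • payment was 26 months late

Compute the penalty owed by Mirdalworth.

€200,220

Accrued rate: 6% × 26 = 156%, capped at 50% → 50%
Failure-to-pay penalty: 50% of €329,700 = €164,850
Penalty before surcharge: €164,850 + €2,000 = €166,850
Administrative surcharge: 20% of €166,850 = €33,370
Total penalty: €166,850 + €33,370 = €200,220
Minimum €34,060: €200,220 meets the minimum, no increase.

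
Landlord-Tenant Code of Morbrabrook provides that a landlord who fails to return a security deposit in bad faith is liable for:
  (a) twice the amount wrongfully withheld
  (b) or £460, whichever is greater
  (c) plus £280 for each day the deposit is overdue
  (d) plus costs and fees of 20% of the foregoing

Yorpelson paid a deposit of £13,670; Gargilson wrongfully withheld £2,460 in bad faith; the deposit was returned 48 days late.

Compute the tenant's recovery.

Doubled: 2 × £2,460 = £4,920
Minimum £460: £4,920 meets the minimum, no increase.
Late-return penalty: 48 × £280 = £13,440
Damages plus late penalty: £4,920 + £13,440 = £18,360
Costs and fees: 20% of £18,360 = £3,672
Total recovery: £18,360 + £3,672 = £22,032

£22,032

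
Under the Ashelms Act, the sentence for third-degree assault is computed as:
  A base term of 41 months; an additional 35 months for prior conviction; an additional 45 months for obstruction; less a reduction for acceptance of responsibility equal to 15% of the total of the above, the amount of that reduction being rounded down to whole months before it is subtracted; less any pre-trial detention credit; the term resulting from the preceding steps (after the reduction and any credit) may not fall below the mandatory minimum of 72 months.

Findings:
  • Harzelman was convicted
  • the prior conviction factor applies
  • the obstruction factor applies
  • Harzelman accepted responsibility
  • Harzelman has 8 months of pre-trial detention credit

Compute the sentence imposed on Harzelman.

Sentence: 95 months

Prior conviction enhancement: +35 months
Obstruction enhancement: +45 months
Adjusted term: 41 months + 35 months + 45 months = 121 months
Acceptance of responsibility reduction: 15% of 121 months = 18 months (rounded down)
After reduction: 121 − 18 = 103 months
Less pre-trial detention credit: 103 months − 8 months = 95 months
Minimum 72 months: 95 months meets the minimum, no increase.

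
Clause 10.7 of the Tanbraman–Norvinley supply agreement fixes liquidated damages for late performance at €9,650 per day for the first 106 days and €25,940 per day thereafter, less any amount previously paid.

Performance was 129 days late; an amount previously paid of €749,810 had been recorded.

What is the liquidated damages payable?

First 106 days: 106 × €9,650 = €1,022,900
Remaining days: (129 − 106) × €25,940 = €596,620
Accrued per-day damages: €1,022,900 + €596,620 = €1,619,520
Less amount previously paid: €1,619,520 − €749,810 = €869,710

€869,710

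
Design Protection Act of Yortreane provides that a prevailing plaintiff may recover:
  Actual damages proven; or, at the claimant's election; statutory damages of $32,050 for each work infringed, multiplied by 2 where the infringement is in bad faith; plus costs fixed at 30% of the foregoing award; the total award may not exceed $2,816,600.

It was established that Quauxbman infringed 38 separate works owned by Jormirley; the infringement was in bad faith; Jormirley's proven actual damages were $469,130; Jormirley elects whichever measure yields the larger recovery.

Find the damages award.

$2,816,600

Statutory damages: 38 × $32,050 = $1,217,900
Doubled: 2 × $1,217,900 = $2,435,800
Greater of actual damages ($469,130) or enhanced statutory damages ($2,435,800): $2,435,800
Costs: 30% of $2,435,800 = $730,740
Award plus costs: $2,435,800 + $730,740 = $3,166,540
Cap at $2,816,600: $3,166,540 exceeds the cap → $2,816,600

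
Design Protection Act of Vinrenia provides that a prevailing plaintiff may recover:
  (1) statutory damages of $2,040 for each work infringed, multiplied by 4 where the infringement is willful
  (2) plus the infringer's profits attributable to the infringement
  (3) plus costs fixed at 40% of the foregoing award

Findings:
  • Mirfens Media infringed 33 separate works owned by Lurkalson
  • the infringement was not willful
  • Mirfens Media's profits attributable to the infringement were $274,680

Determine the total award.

$478,800

Statutory damages: 33 × $2,040 = $67,320
Infringement not willful: no ×4 enhancement.
Combined award: $67,320 + $274,680 = $342,000
Costs: 40% of $342,000 = $136,800
Award plus costs: $342,000 + $136,800 = $478,800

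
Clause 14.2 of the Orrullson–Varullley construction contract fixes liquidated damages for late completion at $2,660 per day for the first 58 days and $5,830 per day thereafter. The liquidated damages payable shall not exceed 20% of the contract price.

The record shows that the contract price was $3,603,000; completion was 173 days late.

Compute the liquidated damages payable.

$720,600

First 58 days: 58 × $2,660 = $154,280
Remaining days: (173 − 58) × $5,830 = $670,450
Accrued per-day damages: $154,280 + $670,450 = $824,730
Cap: 20% of $3,603,000 = $720,600
Cap at $720,600: $824,730 exceeds the cap → $720,600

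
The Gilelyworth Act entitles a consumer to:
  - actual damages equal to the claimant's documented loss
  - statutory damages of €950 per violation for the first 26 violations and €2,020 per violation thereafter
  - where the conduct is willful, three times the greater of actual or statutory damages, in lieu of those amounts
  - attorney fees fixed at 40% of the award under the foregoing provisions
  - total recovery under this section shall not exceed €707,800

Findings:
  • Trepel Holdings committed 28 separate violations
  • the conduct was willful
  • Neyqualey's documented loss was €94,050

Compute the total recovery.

€395,010

First 26 violations: 26 × €950 = €24,700
Remaining violations: (28 − 26) × €2,020 = €4,040
Statutory damages: €24,700 + €4,040 = €28,740
Greater of actual damages (€94,050) or statutory damages (€28,740): €94,050
Trebled: 3 × €94,050 = €282,150
Attorney fees: 40% of €282,150 = €112,860
Total before cap: €282,150 + €112,860 = €395,010
Cap at €707,800: €395,010 is within the cap, no reduction.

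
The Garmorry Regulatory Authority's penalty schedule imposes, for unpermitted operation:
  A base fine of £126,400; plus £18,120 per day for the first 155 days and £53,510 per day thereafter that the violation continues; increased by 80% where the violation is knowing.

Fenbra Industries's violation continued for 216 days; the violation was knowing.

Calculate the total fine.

Civil penalty: £11,158,398

First 155 days: 155 × £18,120 = £2,808,600
Remaining days: (216 − 155) × £53,510 = £3,264,110
Per-day component: £2,808,600 + £3,264,110 = £6,072,710
Base plus per-day: £126,400 + £6,072,710 = £6,199,110
Enhancement: 80% of £6,199,110 = £4,959,288
Enhanced fine: £6,199,110 + £4,959,288 = £11,158,398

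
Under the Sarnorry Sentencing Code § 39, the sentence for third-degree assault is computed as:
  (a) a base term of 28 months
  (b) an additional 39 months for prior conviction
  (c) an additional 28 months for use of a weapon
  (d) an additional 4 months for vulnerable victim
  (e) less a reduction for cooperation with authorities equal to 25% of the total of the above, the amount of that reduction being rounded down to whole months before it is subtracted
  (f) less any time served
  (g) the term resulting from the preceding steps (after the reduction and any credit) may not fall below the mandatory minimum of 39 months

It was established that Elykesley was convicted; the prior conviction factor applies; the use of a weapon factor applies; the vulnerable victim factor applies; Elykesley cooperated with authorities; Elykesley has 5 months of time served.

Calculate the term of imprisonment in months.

Prior conviction enhancement: +39 months
Use of a weapon enhancement: +28 months
Vulnerable victim enhancement: +4 months
Adjusted term: 28 months + 39 months + 28 months + 4 months = 99 months
Cooperation with authorities reduction: 25% of 99 months = 24 months (rounded down)
After reduction: 99 − 24 = 75 months
Less time served: 75 months − 5 months = 70 months
Minimum 39 months: 70 months meets the minimum, no increase.

70 months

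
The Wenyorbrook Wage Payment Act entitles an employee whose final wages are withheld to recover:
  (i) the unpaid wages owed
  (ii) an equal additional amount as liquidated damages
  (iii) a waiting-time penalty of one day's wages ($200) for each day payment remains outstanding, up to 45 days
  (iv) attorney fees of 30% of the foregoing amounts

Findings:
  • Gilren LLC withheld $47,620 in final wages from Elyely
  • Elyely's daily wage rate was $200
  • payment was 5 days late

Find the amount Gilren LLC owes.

Liquidated damages (equal amount): $47,620
Penalty days: min(5, 45) = 5
Waiting-time penalty: 5 × $200 = $1,000
Subtotal: $47,620 + $47,620 + $1,000 = $96,240
Attorney fees: 30% of $96,240 = $28,872
Total award: $96,240 + $28,872 = $125,112

$125,112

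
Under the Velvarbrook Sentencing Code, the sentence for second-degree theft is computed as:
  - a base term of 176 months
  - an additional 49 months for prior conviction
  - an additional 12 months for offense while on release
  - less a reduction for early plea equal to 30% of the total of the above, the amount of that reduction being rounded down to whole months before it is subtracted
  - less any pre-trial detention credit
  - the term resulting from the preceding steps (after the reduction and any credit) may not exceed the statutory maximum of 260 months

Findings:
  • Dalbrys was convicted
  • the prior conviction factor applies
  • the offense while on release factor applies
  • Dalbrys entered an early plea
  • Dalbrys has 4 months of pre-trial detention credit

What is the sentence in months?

Prior conviction enhancement: +49 months
Offense while on release enhancement: +12 months
Adjusted term: 176 months + 49 months + 12 months = 237 months
Early plea reduction: 30% of 237 months = 71 months (rounded down)
After reduction: 237 − 71 = 166 months
Less pre-trial detention credit: 166 months − 4 months = 162 months
Cap at 260 months: 162 months is within the cap, no reduction.

162 months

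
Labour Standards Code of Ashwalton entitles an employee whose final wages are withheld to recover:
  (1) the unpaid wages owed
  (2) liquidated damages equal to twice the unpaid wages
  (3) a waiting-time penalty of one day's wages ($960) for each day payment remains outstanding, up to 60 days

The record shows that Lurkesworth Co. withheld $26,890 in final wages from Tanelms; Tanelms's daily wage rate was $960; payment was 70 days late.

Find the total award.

Doubled: 2 × $26,890 = $53,780
Penalty days: min(70, 60) = 60
Waiting-time penalty: 60 × $960 = $57,600
Total award: $26,890 + $53,780 + $57,600 = $138,270

$138,270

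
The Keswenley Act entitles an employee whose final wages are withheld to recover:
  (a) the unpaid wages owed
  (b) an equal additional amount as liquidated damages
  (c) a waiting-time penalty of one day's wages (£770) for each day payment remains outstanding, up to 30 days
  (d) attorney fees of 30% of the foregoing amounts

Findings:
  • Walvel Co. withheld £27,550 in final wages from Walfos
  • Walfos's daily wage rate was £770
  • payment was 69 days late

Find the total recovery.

£101,660

Liquidated damages (equal amount): £27,550
Penalty days: min(69, 30) = 30
Waiting-time penalty: 30 × £770 = £23,100
Subtotal: £27,550 + £27,550 + £23,100 = £78,200
Attorney fees: 30% of £78,200 = £23,460
Total award: £78,200 + £23,460 = £101,660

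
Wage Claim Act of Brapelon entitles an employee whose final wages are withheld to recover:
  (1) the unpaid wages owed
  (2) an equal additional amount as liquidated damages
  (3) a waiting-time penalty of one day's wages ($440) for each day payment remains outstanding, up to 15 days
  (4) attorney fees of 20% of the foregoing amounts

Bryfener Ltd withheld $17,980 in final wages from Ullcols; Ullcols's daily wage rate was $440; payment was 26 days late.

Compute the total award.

$51,072

Liquidated damages (equal amount): $17,980
Penalty days: min(26, 15) = 15
Waiting-time penalty: 15 × $440 = $6,600
Subtotal: $17,980 + $17,980 + $6,600 = $42,560
Attorney fees: 20% of $42,560 = $8,512
Total award: $42,560 + $8,512 = $51,072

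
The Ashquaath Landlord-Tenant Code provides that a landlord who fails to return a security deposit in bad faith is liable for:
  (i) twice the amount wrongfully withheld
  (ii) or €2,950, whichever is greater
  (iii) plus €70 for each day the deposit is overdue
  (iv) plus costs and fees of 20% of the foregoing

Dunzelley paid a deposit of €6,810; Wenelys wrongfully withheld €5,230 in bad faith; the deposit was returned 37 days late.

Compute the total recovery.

Doubled: 2 × €5,230 = €10,460
Minimum €2,950: €10,460 meets the minimum, no increase.
Late-return penalty: 37 × €70 = €2,590
Damages plus late penalty: €10,460 + €2,590 = €13,050
Costs and fees: 20% of €13,050 = €2,610
Total recovery: €13,050 + €2,610 = €15,660

€15,660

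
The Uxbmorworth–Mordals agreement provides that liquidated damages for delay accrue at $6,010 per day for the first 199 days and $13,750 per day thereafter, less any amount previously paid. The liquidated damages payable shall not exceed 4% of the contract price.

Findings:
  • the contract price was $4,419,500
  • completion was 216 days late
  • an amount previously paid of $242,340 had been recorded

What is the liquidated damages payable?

$176,780

First 199 days: 199 × $6,010 = $1,195,990
Remaining days: (216 − 199) × $13,750 = $233,750
Accrued per-day damages: $1,195,990 + $233,750 = $1,429,740
Less amount previously paid: $1,429,740 − $242,340 = $1,187,400
Cap: 4% of $4,419,500 = $176,780
Cap at $176,780: $1,187,400 exceeds the cap → $176,780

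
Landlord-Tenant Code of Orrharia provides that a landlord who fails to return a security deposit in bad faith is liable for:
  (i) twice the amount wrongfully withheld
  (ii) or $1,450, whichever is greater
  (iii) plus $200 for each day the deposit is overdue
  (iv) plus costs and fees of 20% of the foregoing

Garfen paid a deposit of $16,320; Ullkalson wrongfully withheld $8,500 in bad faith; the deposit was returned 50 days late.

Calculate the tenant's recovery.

$32,400

Doubled: 2 × $8,500 = $17,000
Minimum $1,450: $17,000 meets the minimum, no increase.
Late-return penalty: 50 × $200 = $10,000
Damages plus late penalty: $17,000 + $10,000 = $27,000
Costs and fees: 20% of $27,000 = $5,400
Total recovery: $27,000 + $5,400 = $32,400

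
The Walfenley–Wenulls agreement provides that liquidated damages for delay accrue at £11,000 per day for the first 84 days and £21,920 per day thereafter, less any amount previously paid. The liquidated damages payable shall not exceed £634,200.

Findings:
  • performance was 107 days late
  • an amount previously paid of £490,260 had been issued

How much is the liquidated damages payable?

First 84 days: 84 × £11,000 = £924,000
Remaining days: (107 − 84) × £21,920 = £504,160
Accrued per-day damages: £924,000 + £504,160 = £1,428,160
Less amount previously paid: £1,428,160 − £490,260 = £937,900
Cap at £634,200: £937,900 exceeds the cap → £634,200

£634,200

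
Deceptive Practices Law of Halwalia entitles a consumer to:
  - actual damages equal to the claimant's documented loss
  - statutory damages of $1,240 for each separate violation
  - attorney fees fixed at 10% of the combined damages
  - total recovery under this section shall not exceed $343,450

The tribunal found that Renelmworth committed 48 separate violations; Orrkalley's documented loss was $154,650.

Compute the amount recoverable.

$235,587

Statutory damages: 48 × $1,240 = $59,520
Combined damages: $154,650 + $59,520 = $214,170
Attorney fees: 10% of $214,170 = $21,417
Total before cap: $214,170 + $21,417 = $235,587
Cap at $343,450: $235,587 is within the cap, no reduction.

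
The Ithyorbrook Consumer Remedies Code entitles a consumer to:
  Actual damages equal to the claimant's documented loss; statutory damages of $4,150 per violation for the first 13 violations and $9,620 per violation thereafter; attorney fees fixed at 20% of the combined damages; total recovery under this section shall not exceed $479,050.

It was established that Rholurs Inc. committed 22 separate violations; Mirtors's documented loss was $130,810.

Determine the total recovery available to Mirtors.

First 13 violations: 13 × $4,150 = $53,950
Remaining violations: (22 − 13) × $9,620 = $86,580
Statutory damages: $53,950 + $86,580 = $140,530
Combined damages: $130,810 + $140,530 = $271,340
Attorney fees: 20% of $271,340 = $54,268
Total before cap: $271,340 + $54,268 = $325,608
Cap at $479,050: $325,608 is within the cap, no reduction.

$325,608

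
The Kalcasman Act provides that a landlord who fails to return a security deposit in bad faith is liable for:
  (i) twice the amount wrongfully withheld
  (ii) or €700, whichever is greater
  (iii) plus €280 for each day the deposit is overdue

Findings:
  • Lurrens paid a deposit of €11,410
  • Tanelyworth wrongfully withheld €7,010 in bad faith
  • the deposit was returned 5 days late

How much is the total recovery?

€15,420

Doubled: 2 × €7,010 = €14,020
Minimum €700: €14,020 meets the minimum, no increase.
Late-return penalty: 5 × €280 = €1,400
Damages plus late penalty: €14,020 + €1,400 = €15,420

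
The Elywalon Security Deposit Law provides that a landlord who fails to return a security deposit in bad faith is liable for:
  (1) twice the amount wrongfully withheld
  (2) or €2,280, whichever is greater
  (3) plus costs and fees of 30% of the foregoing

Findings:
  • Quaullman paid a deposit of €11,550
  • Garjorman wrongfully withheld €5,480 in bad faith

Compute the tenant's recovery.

€14,248

Doubled: 2 × €5,480 = €10,960
Minimum €2,280: €10,960 meets the minimum, no increase.
Costs and fees: 30% of €10,960 = €3,288
Total recovery: €10,960 + €3,288 = €14,248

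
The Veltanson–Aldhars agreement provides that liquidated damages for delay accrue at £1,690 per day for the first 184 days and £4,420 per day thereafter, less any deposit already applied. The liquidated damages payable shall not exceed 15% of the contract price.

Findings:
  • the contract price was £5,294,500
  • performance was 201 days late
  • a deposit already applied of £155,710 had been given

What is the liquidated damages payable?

First 184 days: 184 × £1,690 = £310,960
Remaining days: (201 − 184) × £4,420 = £75,140
Accrued per-day damages: £310,960 + £75,140 = £386,100
Less deposit already applied: £386,100 − £155,710 = £230,390
Cap: 15% of £5,294,500 = £794,175
Cap at £794,175: £230,390 is within the cap, no reduction.

Liquidated damages: £230,390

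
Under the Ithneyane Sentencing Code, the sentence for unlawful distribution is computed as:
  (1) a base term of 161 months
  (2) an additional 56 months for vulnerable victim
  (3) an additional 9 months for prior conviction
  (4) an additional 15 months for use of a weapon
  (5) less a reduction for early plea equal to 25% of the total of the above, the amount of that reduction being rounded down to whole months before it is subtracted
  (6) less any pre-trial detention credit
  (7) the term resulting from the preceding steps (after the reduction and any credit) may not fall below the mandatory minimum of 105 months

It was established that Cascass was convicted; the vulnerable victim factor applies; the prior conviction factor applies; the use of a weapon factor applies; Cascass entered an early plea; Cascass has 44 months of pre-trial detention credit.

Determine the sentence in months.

137 months

Vulnerable victim enhancement: +56 months
Prior conviction enhancement: +9 months
Use of a weapon enhancement: +15 months
Adjusted term: 161 months + 56 months + 9 months + 15 months = 241 months
Early plea reduction: 25% of 241 months = 60 months (rounded down)
After reduction: 241 − 60 = 181 months
Less pre-trial detention credit: 181 months − 44 months = 137 months
Minimum 105 months: 137 months meets the minimum, no increase.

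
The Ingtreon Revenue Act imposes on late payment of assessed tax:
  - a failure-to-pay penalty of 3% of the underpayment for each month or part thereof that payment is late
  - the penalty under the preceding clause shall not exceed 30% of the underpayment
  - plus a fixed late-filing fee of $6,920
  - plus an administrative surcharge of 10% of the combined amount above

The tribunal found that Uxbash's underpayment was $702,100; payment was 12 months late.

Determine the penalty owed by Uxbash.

Accrued rate: 3% × 12 = 36%, capped at 30% → 30%
Failure-to-pay penalty: 30% of $702,100 = $210,630
Penalty before surcharge: $210,630 + $6,920 = $217,550
Administrative surcharge: 10% of $217,550 = $21,755
Total penalty: $217,550 + $21,755 = $239,305

$239,305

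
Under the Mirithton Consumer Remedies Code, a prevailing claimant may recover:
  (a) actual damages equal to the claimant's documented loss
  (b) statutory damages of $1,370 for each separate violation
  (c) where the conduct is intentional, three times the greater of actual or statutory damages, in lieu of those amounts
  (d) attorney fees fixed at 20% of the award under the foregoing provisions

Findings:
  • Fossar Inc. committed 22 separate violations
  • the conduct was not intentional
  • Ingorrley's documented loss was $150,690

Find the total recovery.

Statutory damages: 22 × $1,370 = $30,140
Conduct not intentional: the in-lieu enhancement does not apply.
Actual plus statutory damages: $150,690 + $30,140 = $180,830
Attorney fees: 20% of $180,830 = $36,166
Total recovery: $180,830 + $36,166 = $216,996

$216,996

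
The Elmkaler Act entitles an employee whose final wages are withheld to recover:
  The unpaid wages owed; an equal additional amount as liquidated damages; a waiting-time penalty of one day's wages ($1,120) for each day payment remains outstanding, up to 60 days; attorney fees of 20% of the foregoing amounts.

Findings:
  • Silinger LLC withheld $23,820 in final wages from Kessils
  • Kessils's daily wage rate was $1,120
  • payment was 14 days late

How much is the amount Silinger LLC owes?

$75,984

Liquidated damages (equal amount): $23,820
Penalty days: min(14, 60) = 14
Waiting-time penalty: 14 × $1,120 = $15,680
Subtotal: $23,820 + $23,820 + $15,680 = $63,320
Attorney fees: 20% of $63,320 = $12,664
Total award: $63,320 + $12,664 = $75,984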